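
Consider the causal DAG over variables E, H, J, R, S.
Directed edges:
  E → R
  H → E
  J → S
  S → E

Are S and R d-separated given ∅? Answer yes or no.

No — S and R are d-connected given ∅.

Bayes-Ball from S | ∅ reaches {E,J,R}.
R ∈ reach(S|∅) ⇒ S ⊥̸ R | ∅.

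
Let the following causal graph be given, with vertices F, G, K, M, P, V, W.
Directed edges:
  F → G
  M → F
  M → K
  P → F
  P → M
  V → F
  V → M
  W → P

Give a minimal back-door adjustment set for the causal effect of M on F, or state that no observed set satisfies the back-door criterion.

desc(M)\{M}={F,G,K}; candidates ⊆ {P,V,W}.
size 0: {}; under {} M still reaches {F,G,P,V,W} ∋ F.
size 1: {P}, {V}, {W}; under {P} M still reaches {F,G,V} ∋ F.
{P,V}: M⊥F given {P,V} in G with M→· removed — back-door holds.

M→F: minimal back-door set {P, V}.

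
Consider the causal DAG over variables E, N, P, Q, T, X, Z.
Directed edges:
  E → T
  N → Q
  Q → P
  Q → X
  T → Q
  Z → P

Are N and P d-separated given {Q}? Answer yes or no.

Yes — N ⊥ P | {Q}.

Bayes-Ball from N | {Q} reaches {E,T}.
P ∉ reach(N|{Q}) ⇒ N ⊥ P | {Q}.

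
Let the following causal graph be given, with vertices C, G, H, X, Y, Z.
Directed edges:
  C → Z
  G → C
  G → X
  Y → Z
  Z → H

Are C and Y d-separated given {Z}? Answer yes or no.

No — C and Y are d-connected given {Z}.

Bayes-Ball from C | {Z} reaches {G,X,Y}.
Y ∈ reach(C|{Z}) ⇒ C ⊥̸ Y | {Z}.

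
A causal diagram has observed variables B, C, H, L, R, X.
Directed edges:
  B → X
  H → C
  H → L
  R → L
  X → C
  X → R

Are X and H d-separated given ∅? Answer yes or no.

Yes — X ⊥ H | ∅.

Bayes-Ball from X | ∅ reaches {B,C,L,R}.
H ∉ reach(X|∅) ⇒ X ⊥ H | ∅.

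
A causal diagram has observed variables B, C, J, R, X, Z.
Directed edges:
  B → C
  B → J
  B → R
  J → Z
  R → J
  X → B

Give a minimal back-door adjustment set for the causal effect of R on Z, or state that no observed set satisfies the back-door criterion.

R→Z: minimal back-door set {B}.

desc(R)\{R}={J,Z}; candidates ⊆ {B,C,X}.
size 0: {}; under {} R still reaches {B,C,J,X,Z} ∋ Z.
{B}: R⊥Z given {B} in G with R→· removed — back-door holds.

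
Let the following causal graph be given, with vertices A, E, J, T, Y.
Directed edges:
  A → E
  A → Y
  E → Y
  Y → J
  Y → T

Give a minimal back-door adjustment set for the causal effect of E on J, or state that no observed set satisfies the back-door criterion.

E→J: minimal back-door set {A}.

desc(E)\{E}={J,T,Y}; candidates ⊆ {A}.
size 0: {}; under {} E still reaches {A,J,T,Y} ∋ J.
{A}: E⊥J given {A} in G with E→· removed — back-door holds.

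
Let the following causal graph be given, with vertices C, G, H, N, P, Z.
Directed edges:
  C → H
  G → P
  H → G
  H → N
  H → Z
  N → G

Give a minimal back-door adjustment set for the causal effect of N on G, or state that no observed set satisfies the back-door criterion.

N→G: minimal back-door set {H}.

desc(N)\{N}={G,P}; candidates ⊆ {C,H,Z}.
size 0: {}; under {} N still reaches {C,G,H,P,Z} ∋ G.
{H}: N⊥G given {H} in G with N→· removed — back-door holds.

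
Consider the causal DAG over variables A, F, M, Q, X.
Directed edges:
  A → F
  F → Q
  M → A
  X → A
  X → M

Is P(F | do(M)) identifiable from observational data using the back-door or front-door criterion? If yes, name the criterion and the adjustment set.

desc(M)\{M}={A,F,Q}; candidates ⊆ {X}.
size 0: {}; under {} M still reaches {A,F,Q,X} ∋ F.
{X}: M⊥F given {X} in G with M→· removed — back-door holds.
P(F|do(M)) = Σ_{X} P(F|M,X)·P(X).

P(F|do(M)): backdoor, adjust for {X}.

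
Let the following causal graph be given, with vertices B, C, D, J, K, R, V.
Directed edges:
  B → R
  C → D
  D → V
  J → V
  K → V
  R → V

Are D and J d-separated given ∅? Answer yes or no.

Yes — D ⊥ J | ∅.

Bayes-Ball from D | ∅ reaches {C,V}.
J ∉ reach(D|∅) ⇒ D ⊥ J | ∅.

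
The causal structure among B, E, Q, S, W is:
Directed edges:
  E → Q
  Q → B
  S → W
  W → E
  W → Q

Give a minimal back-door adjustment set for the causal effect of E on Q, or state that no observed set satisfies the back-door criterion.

E→Q: minimal back-door set {W}.

desc(E)\{E}={B,Q}; candidates ⊆ {S,W}.
size 0: {}; under {} E still reaches {B,Q,S,W} ∋ Q.
{W}: E⊥Q given {W} in G with E→· removed — back-door holds.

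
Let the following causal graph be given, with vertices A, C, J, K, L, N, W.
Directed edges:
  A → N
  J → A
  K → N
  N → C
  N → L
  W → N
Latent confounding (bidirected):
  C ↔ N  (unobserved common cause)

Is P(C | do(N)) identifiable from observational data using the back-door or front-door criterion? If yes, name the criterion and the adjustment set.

P(C|do(N)): not identifiable (no BD/FD set).

desc(N)\{N}={C,L}; candidates ⊆ {A,J,K,W}.
N↔C: latent back-door arc(s) into N.
size 0: {}; under {} N still reaches {A,C,J,K,W} ∋ C.
size 1: {A}, {J}, {K} …(+1); under {A} N still reaches {C,K,W} ∋ C.
size 2: {A,J}, {A,K}, {A,W} …(+3); under {A,J} N still reaches {C,K,W} ∋ C.
N↔C cannot be blocked by any observed set — no back-door set.
No mediator lies on a directed N→…→C path.
Neither criterion identifies P(C|do(N)) in this graph.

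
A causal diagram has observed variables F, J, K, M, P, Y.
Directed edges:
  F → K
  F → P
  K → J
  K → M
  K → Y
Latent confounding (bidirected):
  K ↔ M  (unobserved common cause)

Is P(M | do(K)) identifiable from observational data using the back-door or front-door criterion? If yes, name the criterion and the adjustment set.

desc(K)\{K}={J,M,Y}; candidates ⊆ {F,P}.
K↔M: latent back-door arc(s) into K.
size 0: {}; under {} K still reaches {F,M,P} ∋ M.
size 1: {F}, {P}; under {F} K still reaches {M} ∋ M.
size 2: {F,P}; under {F,P} K still reaches {M} ∋ M.
K↔M cannot be blocked by any observed set — no back-door set.
No mediator lies on a directed K→…→M path.
Neither criterion identifies P(M|do(K)) in this graph.

P(M|do(K)): not identifiable (no BD/FD set).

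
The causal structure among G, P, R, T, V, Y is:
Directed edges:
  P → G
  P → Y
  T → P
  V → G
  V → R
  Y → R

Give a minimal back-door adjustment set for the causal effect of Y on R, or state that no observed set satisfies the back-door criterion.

Y→R: minimal back-door set ∅.

desc(Y)\{Y}={R}; candidates ⊆ {G,P,T,V}.
∅: Y⊥R given ∅ in G with Y→· removed — back-door holds.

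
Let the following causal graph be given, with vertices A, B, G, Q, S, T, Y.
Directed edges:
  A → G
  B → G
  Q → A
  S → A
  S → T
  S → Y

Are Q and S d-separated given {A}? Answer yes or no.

Bayes-Ball from Q | {A} reaches {S,T,Y}.
S ∈ reach(Q|{A}) ⇒ Q ⊥̸ S | {A}.

No — Q and S are d-connected given {A}.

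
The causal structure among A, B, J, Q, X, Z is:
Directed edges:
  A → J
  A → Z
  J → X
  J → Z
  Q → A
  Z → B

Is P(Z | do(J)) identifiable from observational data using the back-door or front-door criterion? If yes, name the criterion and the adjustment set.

desc(J)\{J}={B,X,Z}; candidates ⊆ {A,Q}.
size 0: {}; under {} J still reaches {A,B,Q,Z} ∋ Z.
{A}: J⊥Z given {A} in G with J→· removed — back-door holds.
P(Z|do(J)) = Σ_{A} P(Z|J,A)·P(A).

P(Z|do(J)): backdoor, adjust for {A}.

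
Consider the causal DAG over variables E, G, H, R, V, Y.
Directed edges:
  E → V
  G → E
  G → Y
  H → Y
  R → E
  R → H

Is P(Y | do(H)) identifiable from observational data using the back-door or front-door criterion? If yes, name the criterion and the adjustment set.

desc(H)\{H}={Y}; candidates ⊆ {E,G,R,V}.
∅: H⊥Y given ∅ in G with H→· removed — back-door holds.
P(Y|do(H)) = P(Y|H) — no adjustment needed.

P(Y|do(H)): backdoor, adjust for ∅.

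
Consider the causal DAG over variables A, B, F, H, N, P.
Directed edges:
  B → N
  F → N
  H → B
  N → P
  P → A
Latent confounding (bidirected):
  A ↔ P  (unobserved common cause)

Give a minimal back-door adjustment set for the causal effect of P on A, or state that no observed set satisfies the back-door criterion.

desc(P)\{P}={A}; candidates ⊆ {B,F,H,N}.
P↔A: latent back-door arc(s) into P.
size 0: {}; under {} P still reaches {A,B,F,H,N} ∋ A.
size 1: {B}, {F}, {H} …(+1); under {B} P still reaches {A,F,N} ∋ A.
size 2: {B,F}, {B,H}, {B,N} …(+3); under {B,F} P still reaches {A,N} ∋ A.
P↔A cannot be blocked by any observed set — no back-door set.

P→A: no observed back-door set.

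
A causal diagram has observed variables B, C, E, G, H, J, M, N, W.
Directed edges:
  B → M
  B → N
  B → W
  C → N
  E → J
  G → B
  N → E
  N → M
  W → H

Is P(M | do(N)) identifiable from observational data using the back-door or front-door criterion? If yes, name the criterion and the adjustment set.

desc(N)\{N}={E,J,M}; candidates ⊆ {B,C,G,H,W}.
size 0: {}; under {} N still reaches {B,C,G,H,M,W} ∋ M.
{B}: N⊥M given {B} in G with N→· removed — back-door holds.
P(M|do(N)) = Σ_{B} P(M|N,B)·P(B).

P(M|do(N)): backdoor, adjust for {B}.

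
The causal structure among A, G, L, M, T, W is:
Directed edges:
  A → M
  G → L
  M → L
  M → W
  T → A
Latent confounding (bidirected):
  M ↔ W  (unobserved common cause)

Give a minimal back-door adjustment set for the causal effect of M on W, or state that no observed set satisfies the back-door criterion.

M→W: no observed back-door set.

desc(M)\{M}={L,W}; candidates ⊆ {A,G,T}.
M↔W: latent back-door arc(s) into M.
size 0: {}; under {} M still reaches {A,T,W} ∋ W.
size 1: {A}, {G}, {T}; under {A} M still reaches {W} ∋ W.
size 2: {A,G}, {A,T}, {G,T}; under {A,G} M still reaches {W} ∋ W.
M↔W cannot be blocked by any observed set — no back-door set.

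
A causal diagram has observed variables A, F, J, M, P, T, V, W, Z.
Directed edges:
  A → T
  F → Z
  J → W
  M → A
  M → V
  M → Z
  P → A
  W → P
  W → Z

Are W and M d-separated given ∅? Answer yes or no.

Yes — W ⊥ M | ∅.

Bayes-Ball from W | ∅ reaches {A,J,P,T,Z}.
M ∉ reach(W|∅) ⇒ W ⊥ M | ∅.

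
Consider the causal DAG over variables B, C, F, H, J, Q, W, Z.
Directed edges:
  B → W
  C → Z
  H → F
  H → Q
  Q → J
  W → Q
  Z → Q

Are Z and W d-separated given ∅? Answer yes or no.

Bayes-Ball from Z | ∅ reaches {C,J,Q}.
W ∉ reach(Z|∅) ⇒ Z ⊥ W | ∅.

Yes — Z ⊥ W | ∅.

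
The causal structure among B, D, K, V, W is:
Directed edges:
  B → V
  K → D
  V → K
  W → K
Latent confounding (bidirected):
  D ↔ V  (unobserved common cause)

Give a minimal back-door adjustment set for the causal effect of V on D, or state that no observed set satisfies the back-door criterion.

desc(V)\{V}={D,K}; candidates ⊆ {B,W}.
V↔D: latent back-door arc(s) into V.
size 0: {}; under {} V still reaches {B,D} ∋ D.
size 1: {B}, {W}; under {B} V still reaches {D} ∋ D.
size 2: {B,W}; under {B,W} V still reaches {D} ∋ D.
V↔D cannot be blocked by any observed set — no back-door set.

V→D: no observed back-door set.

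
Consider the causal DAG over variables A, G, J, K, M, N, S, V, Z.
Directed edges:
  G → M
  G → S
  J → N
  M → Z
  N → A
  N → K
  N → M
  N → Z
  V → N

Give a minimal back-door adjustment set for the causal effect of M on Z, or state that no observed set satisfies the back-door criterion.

desc(M)\{M}={Z}; candidates ⊆ {A,G,J,K,N,S,V}.
size 0: {}; under {} M still reaches {A,G,J,K,N,S,V,Z} ∋ Z.
{N}: M⊥Z given {N} in G with M→· removed — back-door holds.

M→Z: minimal back-door set {N}.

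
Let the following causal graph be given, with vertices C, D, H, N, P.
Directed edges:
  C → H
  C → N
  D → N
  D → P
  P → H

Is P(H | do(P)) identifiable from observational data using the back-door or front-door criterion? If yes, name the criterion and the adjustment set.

P(H|do(P)): backdoor, adjust for ∅.

desc(P)\{P}={H}; candidates ⊆ {C,D,N}.
∅: P⊥H given ∅ in G with P→· removed — back-door holds.
P(H|do(P)) = P(H|P) — no adjustment needed.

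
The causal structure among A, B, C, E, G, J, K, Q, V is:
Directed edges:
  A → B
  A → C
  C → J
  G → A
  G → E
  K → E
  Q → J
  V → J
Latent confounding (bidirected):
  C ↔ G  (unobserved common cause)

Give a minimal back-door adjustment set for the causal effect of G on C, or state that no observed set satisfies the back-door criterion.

G→C: no observed back-door set.

desc(G)\{G}={A,B,C,E,J}; candidates ⊆ {K,Q,V}.
G↔C: latent back-door arc(s) into G.
size 0: {}; under {} G still reaches {C,J} ∋ C.
size 1: {K}, {Q}, {V}; under {K} G still reaches {C,J} ∋ C.
size 2: {K,Q}, {K,V}, {Q,V}; under {K,Q} G still reaches {C,J} ∋ C.
G↔C cannot be blocked by any observed set — no back-door set.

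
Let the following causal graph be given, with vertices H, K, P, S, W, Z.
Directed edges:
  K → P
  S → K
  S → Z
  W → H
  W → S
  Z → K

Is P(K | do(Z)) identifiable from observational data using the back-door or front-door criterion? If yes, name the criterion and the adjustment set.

P(K|do(Z)): backdoor, adjust for {S}.

desc(Z)\{Z}={K,P}; candidates ⊆ {H,S,W}.
size 0: {}; under {} Z still reaches {H,K,P,S,W} ∋ K.
{S}: Z⊥K given {S} in G with Z→· removed — back-door holds.
P(K|do(Z)) = Σ_{S} P(K|Z,S)·P(S).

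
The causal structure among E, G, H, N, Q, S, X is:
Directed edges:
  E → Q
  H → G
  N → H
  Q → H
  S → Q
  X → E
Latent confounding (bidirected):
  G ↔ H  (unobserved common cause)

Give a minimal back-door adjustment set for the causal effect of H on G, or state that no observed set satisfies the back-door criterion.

desc(H)\{H}={G}; candidates ⊆ {E,N,Q,S,X}.
H↔G: latent back-door arc(s) into H.
size 0: {}; under {} H still reaches {E,G,N,Q,S,X} ∋ G.
size 1: {E}, {N}, {Q} …(+2); under {E} H still reaches {G,N,Q,S} ∋ G.
size 2: {E,N}, {E,Q}, {E,S} …(+7); under {E,N} H still reaches {G,Q,S} ∋ G.
H↔G cannot be blocked by any observed set — no back-door set.

H→G: no observed back-door set.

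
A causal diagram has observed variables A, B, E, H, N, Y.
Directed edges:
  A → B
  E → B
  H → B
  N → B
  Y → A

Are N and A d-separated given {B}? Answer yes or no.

No — N and A are d-connected given {B}.

Bayes-Ball from N | {B} reaches {A,E,H,Y}.
A ∈ reach(N|{B}) ⇒ N ⊥̸ A | {B}.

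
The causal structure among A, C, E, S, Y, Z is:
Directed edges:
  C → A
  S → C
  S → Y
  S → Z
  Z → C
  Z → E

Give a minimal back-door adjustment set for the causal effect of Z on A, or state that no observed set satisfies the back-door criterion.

desc(Z)\{Z}={A,C,E}; candidates ⊆ {S,Y}.
size 0: {}; under {} Z still reaches {A,C,S,Y} ∋ A.
{S}: Z⊥A given {S} in G with Z→· removed — back-door holds.

Z→A: minimal back-door set {S}.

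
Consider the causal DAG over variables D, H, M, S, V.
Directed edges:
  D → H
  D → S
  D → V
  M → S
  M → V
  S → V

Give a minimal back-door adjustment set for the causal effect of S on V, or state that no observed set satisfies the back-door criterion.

desc(S)\{S}={V}; candidates ⊆ {D,H,M}.
size 0: {}; under {} S still reaches {D,H,M,V} ∋ V.
size 1: {D}, {H}, {M}; under {D} S still reaches {M,V} ∋ V.
{D,M}: S⊥V given {D,M} in G with S→· removed — back-door holds.

S→V: minimal back-door set {D, M}.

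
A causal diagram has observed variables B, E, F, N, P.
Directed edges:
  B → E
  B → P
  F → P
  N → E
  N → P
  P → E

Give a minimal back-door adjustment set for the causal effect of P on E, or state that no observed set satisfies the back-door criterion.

P→E: minimal back-door set {B, N}.

desc(P)\{P}={E}; candidates ⊆ {B,F,N}.
size 0: {}; under {} P still reaches {B,E,F,N} ∋ E.
size 1: {B}, {F}, {N}; under {B} P still reaches {E,F,N} ∋ E.
{B,N}: P⊥E given {B,N} in G with P→· removed — back-door holds.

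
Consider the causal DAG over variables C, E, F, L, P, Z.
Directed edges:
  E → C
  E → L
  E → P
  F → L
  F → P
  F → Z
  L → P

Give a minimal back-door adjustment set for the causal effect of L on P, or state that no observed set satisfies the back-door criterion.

L→P: minimal back-door set {E, F}.

desc(L)\{L}={P}; candidates ⊆ {C,E,F,Z}.
size 0: {}; under {} L still reaches {C,E,F,P,Z} ∋ P.
size 1: {C}, {E}, {F} …(+1); under {C} L still reaches {E,F,P,Z} ∋ P.
{E,F}: L⊥P given {E,F} in G with L→· removed — back-door holds.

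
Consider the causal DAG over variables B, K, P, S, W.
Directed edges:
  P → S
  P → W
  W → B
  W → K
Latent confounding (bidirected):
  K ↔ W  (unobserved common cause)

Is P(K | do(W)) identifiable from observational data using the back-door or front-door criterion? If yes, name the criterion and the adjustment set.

desc(W)\{W}={B,K}; candidates ⊆ {P,S}.
W↔K: latent back-door arc(s) into W.
size 0: {}; under {} W still reaches {K,P,S} ∋ K.
size 1: {P}, {S}; under {P} W still reaches {K} ∋ K.
size 2: {P,S}; under {P,S} W still reaches {K} ∋ K.
W↔K cannot be blocked by any observed set — no back-door set.
No mediator lies on a directed W→…→K path.
Neither criterion identifies P(K|do(W)) in this graph.

P(K|do(W)): not identifiable (no BD/FD set).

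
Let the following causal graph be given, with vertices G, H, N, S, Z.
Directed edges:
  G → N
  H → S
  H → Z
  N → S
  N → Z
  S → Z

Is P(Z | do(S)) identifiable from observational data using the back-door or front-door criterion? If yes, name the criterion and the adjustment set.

desc(S)\{S}={Z}; candidates ⊆ {G,H,N}.
size 0: {}; under {} S still reaches {G,H,N,Z} ∋ Z.
size 1: {G}, {H}, {N}; under {G} S still reaches {H,N,Z} ∋ Z.
{H,N}: S⊥Z given {H,N} in G with S→· removed — back-door holds.
P(Z|do(S)) = Σ_{H,N} P(Z|S,H,N)·P(H,N).

P(Z|do(S)): backdoor, adjust for {H, N}.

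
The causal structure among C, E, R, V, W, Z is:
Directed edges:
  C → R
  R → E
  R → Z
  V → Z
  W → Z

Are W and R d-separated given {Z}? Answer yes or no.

Bayes-Ball from W | {Z} reaches {C,E,R,V}.
R ∈ reach(W|{Z}) ⇒ W ⊥̸ R | {Z}.

No — W and R are d-connected given {Z}.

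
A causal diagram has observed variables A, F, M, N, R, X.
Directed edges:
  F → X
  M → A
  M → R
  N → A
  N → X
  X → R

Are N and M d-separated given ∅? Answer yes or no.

Yes — N ⊥ M | ∅.

Bayes-Ball from N | ∅ reaches {A,R,X}.
M ∉ reach(N|∅) ⇒ N ⊥ M | ∅.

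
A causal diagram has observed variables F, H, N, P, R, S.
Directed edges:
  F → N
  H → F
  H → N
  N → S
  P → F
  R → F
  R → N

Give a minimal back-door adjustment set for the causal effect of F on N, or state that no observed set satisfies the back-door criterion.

desc(F)\{F}={N,S}; candidates ⊆ {H,P,R}.
size 0: {}; under {} F still reaches {H,N,P,R,S} ∋ N.
size 1: {H}, {P}, {R}; under {H} F still reaches {N,P,R,S} ∋ N.
{H,R}: F⊥N given {H,R} in G with F→· removed — back-door holds.

F→N: minimal back-door set {H, R}.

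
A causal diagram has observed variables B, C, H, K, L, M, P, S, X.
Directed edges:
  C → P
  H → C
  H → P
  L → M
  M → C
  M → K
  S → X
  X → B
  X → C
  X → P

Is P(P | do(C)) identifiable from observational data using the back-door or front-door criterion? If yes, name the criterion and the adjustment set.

P(P|do(C)): backdoor, adjust for {H, X}.

desc(C)\{C}={P}; candidates ⊆ {B,H,K,L,M,S,X}.
size 0: {}; under {} C still reaches {B,H,K,L,M,P,S,X} ∋ P.
size 1: {B}, {H}, {K} …(+4); under {B} C still reaches {H,K,L,M,P,S,X} ∋ P.
{H,X}: C⊥P given {H,X} in G with C→· removed — back-door holds.
P(P|do(C)) = Σ_{H,X} P(P|C,H,X)·P(H,X).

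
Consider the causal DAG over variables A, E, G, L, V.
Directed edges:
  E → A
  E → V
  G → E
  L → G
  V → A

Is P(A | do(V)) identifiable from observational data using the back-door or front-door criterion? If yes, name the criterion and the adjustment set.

desc(V)\{V}={A}; candidates ⊆ {E,G,L}.
size 0: {}; under {} V still reaches {A,E,G,L} ∋ A.
{E}: V⊥A given {E} in G with V→· removed — back-door holds.
P(A|do(V)) = Σ_{E} P(A|V,E)·P(E).

P(A|do(V)): backdoor, adjust for {E}.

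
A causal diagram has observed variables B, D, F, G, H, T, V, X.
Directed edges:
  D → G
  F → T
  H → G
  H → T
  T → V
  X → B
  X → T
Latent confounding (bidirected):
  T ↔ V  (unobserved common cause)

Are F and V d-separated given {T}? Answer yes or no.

Bayes-Ball from F | {T} reaches {B,G,H,V,X}.
V ∈ reach(F|{T}) ⇒ F ⊥̸ V | {T}.

No — F and V are d-connected given {T}.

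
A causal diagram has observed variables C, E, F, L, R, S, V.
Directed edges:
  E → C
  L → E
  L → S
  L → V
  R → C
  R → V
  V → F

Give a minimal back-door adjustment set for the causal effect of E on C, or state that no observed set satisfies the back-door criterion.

desc(E)\{E}={C}; candidates ⊆ {F,L,R,S,V}.
∅: E⊥C given ∅ in G with E→· removed — back-door holds.

E→C: minimal back-door set ∅.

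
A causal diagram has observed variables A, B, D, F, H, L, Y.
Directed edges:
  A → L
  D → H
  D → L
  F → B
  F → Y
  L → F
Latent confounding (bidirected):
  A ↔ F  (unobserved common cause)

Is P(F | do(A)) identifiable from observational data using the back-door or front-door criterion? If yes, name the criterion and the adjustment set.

P(F|do(A)): frontdoor, adjust for {L}.

desc(A)\{A}={B,F,L,Y}; candidates ⊆ {D,H}.
A↔F: latent back-door arc(s) into A.
size 0: {}; under {} A still reaches {B,F,Y} ∋ F.
size 1: {D}, {H}; under {D} A still reaches {B,F,Y} ∋ F.
size 2: {D,H}; under {D,H} A still reaches {B,F,Y} ∋ F.
A↔F cannot be blocked by any observed set — no back-door set.
{L}: (i) intercepts every directed A→F path; (ii) no back-door A→{L}; (iii) {A} blocks every back-door {L}→F. Front-door holds.
P(F|do(A)) = Σ_{L} P(L|A) Σ_{A'} P(F|L,A')P(A').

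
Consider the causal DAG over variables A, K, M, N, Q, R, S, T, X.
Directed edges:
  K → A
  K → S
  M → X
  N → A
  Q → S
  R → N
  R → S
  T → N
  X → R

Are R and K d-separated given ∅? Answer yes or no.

Bayes-Ball from R | ∅ reaches {A,M,N,S,X}.
K ∉ reach(R|∅) ⇒ R ⊥ K | ∅.

Yes — R ⊥ K | ∅.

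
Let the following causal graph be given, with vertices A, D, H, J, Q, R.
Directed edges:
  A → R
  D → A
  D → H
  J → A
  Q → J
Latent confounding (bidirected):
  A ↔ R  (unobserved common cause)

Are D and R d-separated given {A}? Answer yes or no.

Bayes-Ball from D | {A} reaches {H,J,Q,R}.
R ∈ reach(D|{A}) ⇒ D ⊥̸ R | {A}.

No — D and R are d-connected given {A}.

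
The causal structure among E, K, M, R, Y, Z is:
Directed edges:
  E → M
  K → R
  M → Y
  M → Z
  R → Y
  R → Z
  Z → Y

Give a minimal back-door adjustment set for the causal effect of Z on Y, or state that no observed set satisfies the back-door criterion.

desc(Z)\{Z}={Y}; candidates ⊆ {E,K,M,R}.
size 0: {}; under {} Z still reaches {E,K,M,R,Y} ∋ Y.
size 1: {E}, {K}, {M} …(+1); under {E} Z still reaches {K,M,R,Y} ∋ Y.
{M,R}: Z⊥Y given {M,R} in G with Z→· removed — back-door holds.

Z→Y: minimal back-door set {M, R}.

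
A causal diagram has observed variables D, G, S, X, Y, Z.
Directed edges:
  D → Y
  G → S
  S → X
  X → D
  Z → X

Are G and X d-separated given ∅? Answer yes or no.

No — G and X are d-connected given ∅.

Bayes-Ball from G | ∅ reaches {D,S,X,Y}.
X ∈ reach(G|∅) ⇒ G ⊥̸ X | ∅.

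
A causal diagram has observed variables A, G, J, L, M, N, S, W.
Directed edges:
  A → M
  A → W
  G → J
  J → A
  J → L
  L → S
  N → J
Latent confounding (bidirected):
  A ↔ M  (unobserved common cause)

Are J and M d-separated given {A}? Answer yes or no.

No — J and M are d-connected given {A}.

Bayes-Ball from J | {A} reaches {G,L,M,N,S}.
M ∈ reach(J|{A}) ⇒ J ⊥̸ M | {A}.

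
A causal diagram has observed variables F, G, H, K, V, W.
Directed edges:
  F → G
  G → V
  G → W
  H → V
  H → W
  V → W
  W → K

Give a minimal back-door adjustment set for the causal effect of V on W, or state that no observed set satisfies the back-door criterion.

desc(V)\{V}={K,W}; candidates ⊆ {F,G,H}.
size 0: {}; under {} V still reaches {F,G,H,K,W} ∋ W.
size 1: {F}, {G}, {H}; under {F} V still reaches {G,H,K,W} ∋ W.
{G,H}: V⊥W given {G,H} in G with V→· removed — back-door holds.

V→W: minimal back-door set {G, H}.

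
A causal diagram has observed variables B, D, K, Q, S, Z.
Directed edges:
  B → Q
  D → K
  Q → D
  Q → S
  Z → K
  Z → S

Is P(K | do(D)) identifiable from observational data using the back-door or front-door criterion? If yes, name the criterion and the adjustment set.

desc(D)\{D}={K}; candidates ⊆ {B,Q,S,Z}.
∅: D⊥K given ∅ in G with D→· removed — back-door holds.
P(K|do(D)) = P(K|D) — no adjustment needed.

P(K|do(D)): backdoor, adjust for ∅.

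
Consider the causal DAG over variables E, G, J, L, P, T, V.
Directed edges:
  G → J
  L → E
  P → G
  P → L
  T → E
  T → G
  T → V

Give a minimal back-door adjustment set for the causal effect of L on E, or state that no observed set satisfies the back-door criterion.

L→E: minimal back-door set ∅.

desc(L)\{L}={E}; candidates ⊆ {G,J,P,T,V}.
∅: L⊥E given ∅ in G with L→· removed — back-door holds.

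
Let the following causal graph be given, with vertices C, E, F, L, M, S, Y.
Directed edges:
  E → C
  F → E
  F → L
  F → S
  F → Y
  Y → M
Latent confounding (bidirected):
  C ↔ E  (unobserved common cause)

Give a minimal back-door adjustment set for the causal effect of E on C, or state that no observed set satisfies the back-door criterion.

desc(E)\{E}={C}; candidates ⊆ {F,L,M,S,Y}.
E↔C: latent back-door arc(s) into E.
size 0: {}; under {} E still reaches {C,F,L,M,S,Y} ∋ C.
size 1: {F}, {L}, {M} …(+2); under {F} E still reaches {C} ∋ C.
size 2: {F,L}, {F,M}, {F,S} …(+7); under {F,L} E still reaches {C} ∋ C.
E↔C cannot be blocked by any observed set — no back-door set.

E→C: no observed back-door set.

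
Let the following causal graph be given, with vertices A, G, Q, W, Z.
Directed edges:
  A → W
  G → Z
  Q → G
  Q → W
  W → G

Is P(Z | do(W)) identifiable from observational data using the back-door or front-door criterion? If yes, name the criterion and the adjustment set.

desc(W)\{W}={G,Z}; candidates ⊆ {A,Q}.
size 0: {}; under {} W still reaches {A,G,Q,Z} ∋ Z.
{Q}: W⊥Z given {Q} in G with W→· removed — back-door holds.
P(Z|do(W)) = Σ_{Q} P(Z|W,Q)·P(Q).

P(Z|do(W)): backdoor, adjust for {Q}.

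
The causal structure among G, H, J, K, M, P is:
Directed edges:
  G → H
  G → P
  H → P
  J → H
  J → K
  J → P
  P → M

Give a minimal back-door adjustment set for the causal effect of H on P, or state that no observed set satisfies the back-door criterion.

desc(H)\{H}={M,P}; candidates ⊆ {G,J,K}.
size 0: {}; under {} H still reaches {G,J,K,M,P} ∋ P.
size 1: {G}, {J}, {K}; under {G} H still reaches {J,K,M,P} ∋ P.
{G,J}: H⊥P given {G,J} in G with H→· removed — back-door holds.

H→P: minimal back-door set {G, J}.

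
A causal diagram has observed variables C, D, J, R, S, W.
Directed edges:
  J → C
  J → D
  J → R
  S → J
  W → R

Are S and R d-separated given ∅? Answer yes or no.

No — S and R are d-connected given ∅.

Bayes-Ball from S | ∅ reaches {C,D,J,R}.
R ∈ reach(S|∅) ⇒ S ⊥̸ R | ∅.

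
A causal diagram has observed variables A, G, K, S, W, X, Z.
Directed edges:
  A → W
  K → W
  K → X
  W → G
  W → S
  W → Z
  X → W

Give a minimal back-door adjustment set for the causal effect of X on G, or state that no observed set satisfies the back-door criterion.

X→G: minimal back-door set {K}.

desc(X)\{X}={G,S,W,Z}; candidates ⊆ {A,K}.
size 0: {}; under {} X still reaches {G,K,S,W,Z} ∋ G.
{K}: X⊥G given {K} in G with X→· removed — back-door holds.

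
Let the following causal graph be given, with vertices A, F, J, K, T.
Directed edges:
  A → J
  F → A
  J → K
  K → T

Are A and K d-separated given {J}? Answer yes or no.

Yes — A ⊥ K | {J}.

Bayes-Ball from A | {J} reaches {F}.
K ∉ reach(A|{J}) ⇒ A ⊥ K | {J}.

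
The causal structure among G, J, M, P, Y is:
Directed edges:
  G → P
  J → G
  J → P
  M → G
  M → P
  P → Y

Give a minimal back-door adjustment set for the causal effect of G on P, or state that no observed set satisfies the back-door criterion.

desc(G)\{G}={P,Y}; candidates ⊆ {J,M}.
size 0: {}; under {} G still reaches {J,M,P,Y} ∋ P.
size 1: {J}, {M}; under {J} G still reaches {M,P,Y} ∋ P.
{J,M}: G⊥P given {J,M} in G with G→· removed — back-door holds.

G→P: minimal back-door set {J, M}.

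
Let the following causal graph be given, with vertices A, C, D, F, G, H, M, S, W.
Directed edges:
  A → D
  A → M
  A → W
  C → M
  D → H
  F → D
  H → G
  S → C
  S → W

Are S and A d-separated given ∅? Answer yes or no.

Bayes-Ball from S | ∅ reaches {C,M,W}.
A ∉ reach(S|∅) ⇒ S ⊥ A | ∅.

Yes — S ⊥ A | ∅.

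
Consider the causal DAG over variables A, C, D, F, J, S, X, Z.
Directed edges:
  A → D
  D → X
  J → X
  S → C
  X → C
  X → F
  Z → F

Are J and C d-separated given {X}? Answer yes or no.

Bayes-Ball from J | {X} reaches {A,D}.
C ∉ reach(J|{X}) ⇒ J ⊥ C | {X}.

Yes — J ⊥ C | {X}.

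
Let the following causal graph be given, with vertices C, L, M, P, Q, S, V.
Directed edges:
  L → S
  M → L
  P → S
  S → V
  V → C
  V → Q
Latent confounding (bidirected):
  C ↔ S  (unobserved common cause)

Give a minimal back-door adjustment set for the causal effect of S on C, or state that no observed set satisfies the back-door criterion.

desc(S)\{S}={C,Q,V}; candidates ⊆ {L,M,P}.
S↔C: latent back-door arc(s) into S.
size 0: {}; under {} S still reaches {C,L,M,P} ∋ C.
size 1: {L}, {M}, {P}; under {L} S still reaches {C,P} ∋ C.
size 2: {L,M}, {L,P}, {M,P}; under {L,M} S still reaches {C,P} ∋ C.
S↔C cannot be blocked by any observed set — no back-door set.

S→C: no observed back-door set.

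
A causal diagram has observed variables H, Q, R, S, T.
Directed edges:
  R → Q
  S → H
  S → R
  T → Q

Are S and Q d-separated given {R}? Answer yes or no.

Bayes-Ball from S | {R} reaches {H}.
Q ∉ reach(S|{R}) ⇒ S ⊥ Q | {R}.

Yes — S ⊥ Q | {R}.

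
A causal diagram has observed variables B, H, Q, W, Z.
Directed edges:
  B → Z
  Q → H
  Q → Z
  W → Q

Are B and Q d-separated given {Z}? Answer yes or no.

Bayes-Ball from B | {Z} reaches {H,Q,W}.
Q ∈ reach(B|{Z}) ⇒ B ⊥̸ Q | {Z}.

No — B and Q are d-connected given {Z}.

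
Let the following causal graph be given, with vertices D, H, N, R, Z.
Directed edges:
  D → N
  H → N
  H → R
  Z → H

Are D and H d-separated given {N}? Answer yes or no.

No — D and H are d-connected given {N}.

Bayes-Ball from D | {N} reaches {H,R,Z}.
H ∈ reach(D|{N}) ⇒ D ⊥̸ H | {N}.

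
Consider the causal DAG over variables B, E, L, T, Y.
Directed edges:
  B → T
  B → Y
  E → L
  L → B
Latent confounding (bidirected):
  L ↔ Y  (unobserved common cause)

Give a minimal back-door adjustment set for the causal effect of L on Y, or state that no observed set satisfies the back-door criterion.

desc(L)\{L}={B,T,Y}; candidates ⊆ {E}.
L↔Y: latent back-door arc(s) into L.
size 0: {}; under {} L still reaches {E,Y} ∋ Y.
size 1: {E}; under {E} L still reaches {Y} ∋ Y.
L↔Y cannot be blocked by any observed set — no back-door set.

L→Y: no observed back-door set.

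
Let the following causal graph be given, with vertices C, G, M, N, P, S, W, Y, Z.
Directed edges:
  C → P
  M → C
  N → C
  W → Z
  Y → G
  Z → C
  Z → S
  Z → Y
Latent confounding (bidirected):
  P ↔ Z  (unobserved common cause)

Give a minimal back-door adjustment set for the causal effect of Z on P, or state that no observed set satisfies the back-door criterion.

desc(Z)\{Z}={C,G,P,S,Y}; candidates ⊆ {M,N,W}.
Z↔P: latent back-door arc(s) into Z.
size 0: {}; under {} Z still reaches {P,W} ∋ P.
size 1: {M}, {N}, {W}; under {M} Z still reaches {P,W} ∋ P.
size 2: {M,N}, {M,W}, {N,W}; under {M,N} Z still reaches {P,W} ∋ P.
Z↔P cannot be blocked by any observed set — no back-door set.

Z→P: no observed back-door set.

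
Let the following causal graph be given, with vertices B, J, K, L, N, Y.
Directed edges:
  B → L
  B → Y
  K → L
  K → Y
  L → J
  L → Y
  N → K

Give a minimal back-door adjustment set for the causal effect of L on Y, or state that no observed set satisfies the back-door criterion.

L→Y: minimal back-door set {B, K}.

desc(L)\{L}={J,Y}; candidates ⊆ {B,K,N}.
size 0: {}; under {} L still reaches {B,K,N,Y} ∋ Y.
size 1: {B}, {K}, {N}; under {B} L still reaches {K,N,Y} ∋ Y.
{B,K}: L⊥Y given {B,K} in G with L→· removed — back-door holds.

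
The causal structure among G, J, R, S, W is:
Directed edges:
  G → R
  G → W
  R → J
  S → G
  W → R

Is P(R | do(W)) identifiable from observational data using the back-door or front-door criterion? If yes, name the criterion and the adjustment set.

P(R|do(W)): backdoor, adjust for {G}.

desc(W)\{W}={J,R}; candidates ⊆ {G,S}.
size 0: {}; under {} W still reaches {G,J,R,S} ∋ R.
{G}: W⊥R given {G} in G with W→· removed — back-door holds.
P(R|do(W)) = Σ_{G} P(R|W,G)·P(G).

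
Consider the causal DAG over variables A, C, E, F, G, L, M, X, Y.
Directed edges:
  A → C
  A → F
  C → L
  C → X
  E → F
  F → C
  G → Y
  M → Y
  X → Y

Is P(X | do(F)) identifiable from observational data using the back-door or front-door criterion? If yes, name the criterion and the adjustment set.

P(X|do(F)): backdoor, adjust for {A}.

desc(F)\{F}={C,L,X,Y}; candidates ⊆ {A,E,G,M}.
size 0: {}; under {} F still reaches {A,C,E,L,X,Y} ∋ X.
{A}: F⊥X given {A} in G with F→· removed — back-door holds.
P(X|do(F)) = Σ_{A} P(X|F,A)·P(A).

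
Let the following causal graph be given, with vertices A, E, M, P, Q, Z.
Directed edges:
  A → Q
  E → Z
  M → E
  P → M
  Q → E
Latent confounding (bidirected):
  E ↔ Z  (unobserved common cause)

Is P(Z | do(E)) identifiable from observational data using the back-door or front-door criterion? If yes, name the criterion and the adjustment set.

desc(E)\{E}={Z}; candidates ⊆ {A,M,P,Q}.
E↔Z: latent back-door arc(s) into E.
size 0: {}; under {} E still reaches {A,M,P,Q,Z} ∋ Z.
size 1: {A}, {M}, {P} …(+1); under {A} E still reaches {M,P,Q,Z} ∋ Z.
size 2: {A,M}, {A,P}, {A,Q} …(+3); under {A,M} E still reaches {Q,Z} ∋ Z.
E↔Z cannot be blocked by any observed set — no back-door set.
No mediator lies on a directed E→…→Z path.
Neither criterion identifies P(Z|do(E)) in this graph.

P(Z|do(E)): not identifiable (no BD/FD set).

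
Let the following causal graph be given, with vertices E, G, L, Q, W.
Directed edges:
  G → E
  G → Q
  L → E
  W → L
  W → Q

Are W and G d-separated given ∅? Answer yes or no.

Bayes-Ball from W | ∅ reaches {E,L,Q}.
G ∉ reach(W|∅) ⇒ W ⊥ G | ∅.

Yes — W ⊥ G | ∅.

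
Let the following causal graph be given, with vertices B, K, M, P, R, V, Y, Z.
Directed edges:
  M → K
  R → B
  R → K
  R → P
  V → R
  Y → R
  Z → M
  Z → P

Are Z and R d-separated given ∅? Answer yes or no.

Yes — Z ⊥ R | ∅.

Bayes-Ball from Z | ∅ reaches {K,M,P}.
R ∉ reach(Z|∅) ⇒ Z ⊥ R | ∅.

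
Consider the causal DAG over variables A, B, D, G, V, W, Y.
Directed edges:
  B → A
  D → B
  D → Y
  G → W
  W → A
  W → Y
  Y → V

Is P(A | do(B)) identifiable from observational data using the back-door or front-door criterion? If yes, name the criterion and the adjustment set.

P(A|do(B)): backdoor, adjust for ∅.

desc(B)\{B}={A}; candidates ⊆ {D,G,V,W,Y}.
∅: B⊥A given ∅ in G with B→· removed — back-door holds.
P(A|do(B)) = P(A|B) — no adjustment needed.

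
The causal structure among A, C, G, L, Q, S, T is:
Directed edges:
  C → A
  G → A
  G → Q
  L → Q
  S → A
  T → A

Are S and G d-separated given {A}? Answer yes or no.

Bayes-Ball from S | {A} reaches {C,G,Q,T}.
G ∈ reach(S|{A}) ⇒ S ⊥̸ G | {A}.

No — S and G are d-connected given {A}.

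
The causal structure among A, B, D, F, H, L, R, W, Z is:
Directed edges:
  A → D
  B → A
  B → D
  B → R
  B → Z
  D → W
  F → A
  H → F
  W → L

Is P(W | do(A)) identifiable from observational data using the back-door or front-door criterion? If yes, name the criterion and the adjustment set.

P(W|do(A)): backdoor, adjust for {B}.

desc(A)\{A}={D,L,W}; candidates ⊆ {B,F,H,R,Z}.
size 0: {}; under {} A still reaches {B,D,F,H,L,R,W,Z} ∋ W.
{B}: A⊥W given {B} in G with A→· removed — back-door holds.
P(W|do(A)) = Σ_{B} P(W|A,B)·P(B).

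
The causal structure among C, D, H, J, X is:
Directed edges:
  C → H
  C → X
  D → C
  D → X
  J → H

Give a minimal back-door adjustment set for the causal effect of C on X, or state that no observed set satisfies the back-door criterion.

desc(C)\{C}={H,X}; candidates ⊆ {D,J}.
size 0: {}; under {} C still reaches {D,X} ∋ X.
{D}: C⊥X given {D} in G with C→· removed — back-door holds.

C→X: minimal back-door set {D}.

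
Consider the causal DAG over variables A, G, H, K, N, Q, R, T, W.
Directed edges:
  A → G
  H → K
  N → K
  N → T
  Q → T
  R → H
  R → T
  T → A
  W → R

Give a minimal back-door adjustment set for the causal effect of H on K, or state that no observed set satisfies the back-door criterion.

H→K: minimal back-door set ∅.

desc(H)\{H}={K}; candidates ⊆ {A,G,N,Q,R,T,W}.
∅: H⊥K given ∅ in G with H→· removed — back-door holds.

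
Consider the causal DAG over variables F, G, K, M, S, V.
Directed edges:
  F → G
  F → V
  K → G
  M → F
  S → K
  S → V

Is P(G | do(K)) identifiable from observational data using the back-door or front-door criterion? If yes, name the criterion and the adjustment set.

P(G|do(K)): backdoor, adjust for ∅.

desc(K)\{K}={G}; candidates ⊆ {F,M,S,V}.
∅: K⊥G given ∅ in G with K→· removed — back-door holds.
P(G|do(K)) = P(G|K) — no adjustment needed.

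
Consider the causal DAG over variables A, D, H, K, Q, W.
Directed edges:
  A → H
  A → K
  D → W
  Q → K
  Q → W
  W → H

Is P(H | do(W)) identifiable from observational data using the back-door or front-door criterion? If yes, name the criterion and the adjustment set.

P(H|do(W)): backdoor, adjust for ∅.

desc(W)\{W}={H}; candidates ⊆ {A,D,K,Q}.
∅: W⊥H given ∅ in G with W→· removed — back-door holds.
P(H|do(W)) = P(H|W) — no adjustment needed.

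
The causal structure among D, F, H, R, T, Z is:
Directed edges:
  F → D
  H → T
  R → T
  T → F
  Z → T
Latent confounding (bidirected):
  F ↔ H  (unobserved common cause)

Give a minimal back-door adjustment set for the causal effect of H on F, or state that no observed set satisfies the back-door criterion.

desc(H)\{H}={D,F,T}; candidates ⊆ {R,Z}.
H↔F: latent back-door arc(s) into H.
size 0: {}; under {} H still reaches {D,F} ∋ F.
size 1: {R}, {Z}; under {R} H still reaches {D,F} ∋ F.
size 2: {R,Z}; under {R,Z} H still reaches {D,F} ∋ F.
H↔F cannot be blocked by any observed set — no back-door set.

H→F: no observed back-door set.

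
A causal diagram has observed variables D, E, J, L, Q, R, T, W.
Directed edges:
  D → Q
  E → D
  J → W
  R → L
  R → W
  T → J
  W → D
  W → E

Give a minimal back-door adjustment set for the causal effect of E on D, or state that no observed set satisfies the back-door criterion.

desc(E)\{E}={D,Q}; candidates ⊆ {J,L,R,T,W}.
size 0: {}; under {} E still reaches {D,J,L,Q,R,T,W} ∋ D.
{W}: E⊥D given {W} in G with E→· removed — back-door holds.

E→D: minimal back-door set {W}.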